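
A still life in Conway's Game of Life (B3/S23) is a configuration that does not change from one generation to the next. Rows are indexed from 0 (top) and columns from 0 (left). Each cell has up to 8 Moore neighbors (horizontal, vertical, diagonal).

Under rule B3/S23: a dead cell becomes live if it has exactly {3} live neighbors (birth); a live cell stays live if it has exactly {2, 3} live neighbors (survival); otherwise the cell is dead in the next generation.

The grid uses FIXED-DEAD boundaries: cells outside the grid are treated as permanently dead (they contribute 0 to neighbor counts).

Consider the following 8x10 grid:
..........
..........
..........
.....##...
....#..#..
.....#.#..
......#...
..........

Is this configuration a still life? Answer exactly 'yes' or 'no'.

Compute generation 1 and compare to generation 0 (given above):
Generation 1:
..........
..........
..........
.....##...
....#..#..
.....#.#..
......#...
..........
The grids are IDENTICAL -> still life.

Answer: yes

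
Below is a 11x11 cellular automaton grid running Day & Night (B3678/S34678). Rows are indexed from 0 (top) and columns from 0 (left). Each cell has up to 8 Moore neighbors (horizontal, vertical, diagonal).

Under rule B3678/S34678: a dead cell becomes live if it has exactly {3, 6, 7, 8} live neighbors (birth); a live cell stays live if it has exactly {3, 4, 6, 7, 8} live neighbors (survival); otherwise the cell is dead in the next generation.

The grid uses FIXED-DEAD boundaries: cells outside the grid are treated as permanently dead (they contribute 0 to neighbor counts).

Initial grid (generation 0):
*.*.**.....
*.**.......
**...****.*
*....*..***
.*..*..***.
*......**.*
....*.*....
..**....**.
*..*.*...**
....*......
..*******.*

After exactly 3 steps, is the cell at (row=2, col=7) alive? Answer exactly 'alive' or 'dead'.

Answer: alive

Derivation:
Simulating step by step:
Generation 0 (given above): 48 live cells
Generation 1: 44 live cells
...........
****...*...
***.*.***..
*...**.****
*.....****.
.....****..
...*.......
...*.*...**
..**....**.
..*....**.*
...***.....
Generation 2: 41 live cells
.**........
*.**..***..
***.*.*....
*..*.****..
....*.***.*
......*.**.
.....*.***.
...*....**.
..***..**..
..*.....*..
...........
Generation 3: 37 live cells
.***...*...
**.*.*.*...
*.*.*..*...
..**...***.
.......*...
......***.*
......***.*
..**..*.**.
..**...**..
.......*...
...........

Cell (2,7) at generation 3: 1 -> alive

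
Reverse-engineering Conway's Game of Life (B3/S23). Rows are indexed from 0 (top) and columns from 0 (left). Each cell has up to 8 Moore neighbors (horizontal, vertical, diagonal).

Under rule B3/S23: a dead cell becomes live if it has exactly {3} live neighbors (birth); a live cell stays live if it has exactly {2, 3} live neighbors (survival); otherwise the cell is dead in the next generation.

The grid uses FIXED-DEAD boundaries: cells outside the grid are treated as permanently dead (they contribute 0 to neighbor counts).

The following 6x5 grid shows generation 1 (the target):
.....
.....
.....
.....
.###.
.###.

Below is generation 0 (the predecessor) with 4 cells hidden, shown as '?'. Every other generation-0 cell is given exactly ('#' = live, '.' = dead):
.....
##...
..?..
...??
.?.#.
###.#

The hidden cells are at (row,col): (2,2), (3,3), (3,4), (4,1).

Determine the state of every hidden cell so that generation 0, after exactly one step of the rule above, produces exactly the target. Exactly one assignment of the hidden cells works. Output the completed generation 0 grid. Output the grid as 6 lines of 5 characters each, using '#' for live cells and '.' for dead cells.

Hidden generation-0 cells (in order): (2,2), (3,3), (3,4), (4,1).
A hidden cell only influences target cells in its own 3x3 neighborhood. Try each of the 2^4 = 16 assignments, step the completed generation 0 forward once under B3/S23, and compare with the target:
  (2,2)=. (3,3)=. (3,4)=. (4,1)=. -> step reproduces the target at every cell -> ACCEPT
  (2,2)=. (3,3)=. (3,4)=. (4,1)=# -> step gives (4,0)='#' but target has '.' -> reject
  (2,2)=. (3,3)=. (3,4)=# (4,1)=. -> step gives (4,4)='#' but target has '.' -> reject
  (2,2)=. (3,3)=. (3,4)=# (4,1)=# -> step gives (4,0)='#' but target has '.' -> reject
  (2,2)=. (3,3)=# (3,4)=. (4,1)=. -> step gives (4,2)='.' but target has '#' -> reject
  (2,2)=. (3,3)=# (3,4)=. (4,1)=# -> step gives (3,2)='#' but target has '.' -> reject
  (2,2)=. (3,3)=# (3,4)=# (4,1)=. -> step gives (3,3)='#' but target has '.' -> reject
  (2,2)=. (3,3)=# (3,4)=# (4,1)=# -> step gives (3,2)='#' but target has '.' -> reject
  (2,2)=# (3,3)=. (3,4)=. (4,1)=. -> step gives (1,1)='#' but target has '.' -> reject
  (2,2)=# (3,3)=. (3,4)=. (4,1)=# -> step gives (1,1)='#' but target has '.' -> reject
  (2,2)=# (3,3)=. (3,4)=# (4,1)=. -> step gives (1,1)='#' but target has '.' -> reject
  (2,2)=# (3,3)=. (3,4)=# (4,1)=# -> step gives (1,1)='#' but target has '.' -> reject
  (2,2)=# (3,3)=# (3,4)=. (4,1)=. -> step gives (1,1)='#' but target has '.' -> reject
  (2,2)=# (3,3)=# (3,4)=. (4,1)=# -> step gives (1,1)='#' but target has '.' -> reject
  (2,2)=# (3,3)=# (3,4)=# (4,1)=. -> step gives (1,1)='#' but target has '.' -> reject
  (2,2)=# (3,3)=# (3,4)=# (4,1)=# -> step gives (1,1)='#' but target has '.' -> reject
Unique solution: (2,2)=dead, (3,3)=dead, (3,4)=dead, (4,1)=dead.
Check: live-neighbor counts of every cell in the completed generation 0:
22100
11100
22100
00111
23322
12231
Applying B3/S23 to generation 0 with these counts gives:
.....
.....
.....
.....
.###.
.###.
which matches the target exactly.

Answer: .....
##...
.....
.....
...#.
###.#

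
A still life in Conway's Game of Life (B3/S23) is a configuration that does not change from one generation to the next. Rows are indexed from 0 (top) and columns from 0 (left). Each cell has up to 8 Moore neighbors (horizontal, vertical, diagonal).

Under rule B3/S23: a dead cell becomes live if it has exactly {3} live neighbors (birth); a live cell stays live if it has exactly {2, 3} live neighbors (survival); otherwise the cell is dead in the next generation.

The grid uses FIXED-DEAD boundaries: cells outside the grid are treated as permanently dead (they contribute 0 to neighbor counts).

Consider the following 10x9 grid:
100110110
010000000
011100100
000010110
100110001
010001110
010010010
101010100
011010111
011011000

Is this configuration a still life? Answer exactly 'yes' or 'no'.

Compute generation 1 and compare to generation 0 (given above):
Generation 1:
000000000
110011110
011101110
010010110
000110001
111101111
111110010
101010101
100010110
011011110
Cell (0,0) differs: gen0=1 vs gen1=0 -> NOT a still life.

Answer: no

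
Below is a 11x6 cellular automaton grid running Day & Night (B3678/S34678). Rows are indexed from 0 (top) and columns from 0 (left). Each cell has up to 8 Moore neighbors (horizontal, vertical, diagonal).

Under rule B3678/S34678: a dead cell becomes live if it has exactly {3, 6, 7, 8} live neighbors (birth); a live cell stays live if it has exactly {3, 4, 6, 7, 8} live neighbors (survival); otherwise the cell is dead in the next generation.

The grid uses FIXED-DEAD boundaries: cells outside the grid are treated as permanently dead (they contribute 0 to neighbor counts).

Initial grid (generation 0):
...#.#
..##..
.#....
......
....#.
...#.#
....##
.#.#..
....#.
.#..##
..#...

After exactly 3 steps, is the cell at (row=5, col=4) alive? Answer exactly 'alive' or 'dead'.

Simulating step by step:
Generation 0 (given above): 17 live cells
Generation 1: 15 live cells
..#.#.
..#.#.
..#...
......
......
.....#
..###.
.....#
..####
...#..
......
Generation 2: 13 live cells
......
.#....
...#..
......
......
...##.
....##
...###
...##.
..##..
......
Generation 3: 10 live cells
......
......
......
......
......
....##
....##
...###
.....#
...##.
......

Cell (5,4) at generation 3: 1 -> alive

Answer: alive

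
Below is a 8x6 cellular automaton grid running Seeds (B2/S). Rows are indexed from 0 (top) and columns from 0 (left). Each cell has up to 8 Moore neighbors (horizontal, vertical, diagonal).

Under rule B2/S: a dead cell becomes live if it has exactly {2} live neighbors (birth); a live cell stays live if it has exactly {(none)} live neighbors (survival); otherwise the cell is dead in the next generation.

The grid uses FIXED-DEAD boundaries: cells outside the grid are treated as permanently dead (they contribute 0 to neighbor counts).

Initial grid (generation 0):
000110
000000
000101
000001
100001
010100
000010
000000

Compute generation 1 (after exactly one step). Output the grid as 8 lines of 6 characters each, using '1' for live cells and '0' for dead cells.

Answer: 000000
001001
000000
000000
011000
101001
001100
000000

Derivation:
Simulating step by step:
Generation 0 (given above): 10 live cells
Generation 1: 9 live cells
(generation 1 grid is the final answer)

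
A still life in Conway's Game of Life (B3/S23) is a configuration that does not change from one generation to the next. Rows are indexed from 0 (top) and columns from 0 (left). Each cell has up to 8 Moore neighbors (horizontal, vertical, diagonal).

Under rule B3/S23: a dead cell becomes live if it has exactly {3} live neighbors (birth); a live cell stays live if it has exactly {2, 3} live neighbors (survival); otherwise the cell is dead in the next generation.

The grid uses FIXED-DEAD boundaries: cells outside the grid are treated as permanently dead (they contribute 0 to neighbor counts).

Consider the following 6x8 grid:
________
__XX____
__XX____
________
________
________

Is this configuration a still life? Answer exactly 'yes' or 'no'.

Compute generation 1 and compare to generation 0 (given above):
Generation 1:
________
__XX____
__XX____
________
________
________
The grids are IDENTICAL -> still life.

Answer: yes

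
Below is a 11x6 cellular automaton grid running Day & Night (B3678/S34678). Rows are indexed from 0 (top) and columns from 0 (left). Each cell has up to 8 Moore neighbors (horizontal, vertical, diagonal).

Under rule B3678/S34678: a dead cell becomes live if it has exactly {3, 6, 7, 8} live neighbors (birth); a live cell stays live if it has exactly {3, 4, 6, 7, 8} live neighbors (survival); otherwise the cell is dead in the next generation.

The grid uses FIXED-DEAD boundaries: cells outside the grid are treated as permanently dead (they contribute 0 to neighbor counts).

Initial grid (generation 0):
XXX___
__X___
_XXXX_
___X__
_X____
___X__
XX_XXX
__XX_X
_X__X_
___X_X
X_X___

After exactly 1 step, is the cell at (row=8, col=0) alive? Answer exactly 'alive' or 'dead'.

Answer: dead

Derivation:
Simulating step by step:
Generation 0 (given above): 25 live cells
Generation 1: 22 live cells
_X____
XX____
__XX__
_X_XX_
__X___
XX____
___X__
X_XXXX
____XX
_XX_X_
______

Cell (8,0) at generation 1: 0 -> dead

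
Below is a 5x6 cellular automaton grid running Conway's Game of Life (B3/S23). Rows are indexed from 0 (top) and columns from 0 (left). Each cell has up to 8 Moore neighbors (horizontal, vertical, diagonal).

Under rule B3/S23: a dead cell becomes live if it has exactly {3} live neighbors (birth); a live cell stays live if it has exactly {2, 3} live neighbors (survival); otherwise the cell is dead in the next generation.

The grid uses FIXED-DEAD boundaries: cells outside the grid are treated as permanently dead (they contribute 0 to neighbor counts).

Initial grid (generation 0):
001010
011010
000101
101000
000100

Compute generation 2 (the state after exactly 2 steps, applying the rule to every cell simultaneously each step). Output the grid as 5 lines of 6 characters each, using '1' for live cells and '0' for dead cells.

Answer: 011100
010011
010000
001010
000100

Derivation:
Simulating step by step:
Generation 0 (given above): 10 live cells
Generation 1: 11 live cells
011000
011011
000110
001110
000000
Generation 2: 10 live cells
(generation 2 grid is the final answer)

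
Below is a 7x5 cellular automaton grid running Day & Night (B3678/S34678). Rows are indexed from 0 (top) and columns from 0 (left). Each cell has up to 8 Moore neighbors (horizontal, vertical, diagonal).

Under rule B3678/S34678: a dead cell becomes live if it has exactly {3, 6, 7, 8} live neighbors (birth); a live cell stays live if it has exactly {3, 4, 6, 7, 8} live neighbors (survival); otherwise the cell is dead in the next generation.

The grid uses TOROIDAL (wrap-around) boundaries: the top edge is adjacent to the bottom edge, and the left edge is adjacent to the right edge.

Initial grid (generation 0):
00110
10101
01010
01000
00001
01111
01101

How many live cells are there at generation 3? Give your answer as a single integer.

Answer: 11

Derivation:
Simulating step by step:
Generation 0 (given above): 16 live cells
Generation 1: 15 live cells
00100
00101
01001
10100
01000
01101
01111
Generation 2: 13 live cells
10111
11000
01100
10000
01010
01000
01000
Generation 3: 11 live cells
10101
10000
01000
00000
10100
10000
01011
Population at generation 3: 11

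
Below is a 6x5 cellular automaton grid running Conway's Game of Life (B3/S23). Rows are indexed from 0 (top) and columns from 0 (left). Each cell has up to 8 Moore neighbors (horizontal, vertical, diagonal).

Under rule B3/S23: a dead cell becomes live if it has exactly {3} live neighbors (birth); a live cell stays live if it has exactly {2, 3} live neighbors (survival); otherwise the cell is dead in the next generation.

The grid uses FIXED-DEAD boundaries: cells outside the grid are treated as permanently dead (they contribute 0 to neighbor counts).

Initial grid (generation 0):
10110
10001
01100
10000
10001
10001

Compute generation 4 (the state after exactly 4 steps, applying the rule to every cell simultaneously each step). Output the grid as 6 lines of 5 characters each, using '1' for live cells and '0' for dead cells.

Answer: 00000
11000
11000
00000
00000
00000

Derivation:
Simulating step by step:
Generation 0 (given above): 12 live cells
Generation 1: 8 live cells
01010
10000
11000
10000
11000
00000
Generation 2: 6 live cells
00000
10100
11000
00000
11000
00000
Generation 3: 3 live cells
00000
10000
11000
00000
00000
00000
Generation 4: 4 live cells
(generation 4 grid is the final answer)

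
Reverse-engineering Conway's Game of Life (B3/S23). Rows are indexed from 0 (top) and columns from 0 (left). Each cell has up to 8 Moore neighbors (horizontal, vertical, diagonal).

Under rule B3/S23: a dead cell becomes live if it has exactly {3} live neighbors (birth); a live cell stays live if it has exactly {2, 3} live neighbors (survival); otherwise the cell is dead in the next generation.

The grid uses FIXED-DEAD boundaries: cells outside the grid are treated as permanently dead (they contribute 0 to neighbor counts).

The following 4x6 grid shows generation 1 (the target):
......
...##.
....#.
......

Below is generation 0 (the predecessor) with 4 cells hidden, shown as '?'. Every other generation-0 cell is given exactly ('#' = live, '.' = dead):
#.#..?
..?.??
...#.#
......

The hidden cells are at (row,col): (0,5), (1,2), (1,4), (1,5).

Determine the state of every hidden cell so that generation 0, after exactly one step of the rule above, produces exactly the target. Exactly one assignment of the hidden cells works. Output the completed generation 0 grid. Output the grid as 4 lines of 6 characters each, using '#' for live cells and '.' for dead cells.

Hidden generation-0 cells (in order): (0,5), (1,2), (1,4), (1,5).
A hidden cell only influences target cells in its own 3x3 neighborhood. Try each of the 2^4 = 16 assignments, step the completed generation 0 forward once under B3/S23, and compare with the target:
  (0,5)=. (1,2)=. (1,4)=. (1,5)=. -> step gives (1,3)='.' but target has '#' -> reject
  (0,5)=. (1,2)=. (1,4)=. (1,5)=# -> step gives (1,3)='.' but target has '#' -> reject
  (0,5)=. (1,2)=. (1,4)=# (1,5)=. -> step reproduces the target at every cell -> ACCEPT
  (0,5)=. (1,2)=. (1,4)=# (1,5)=# -> step gives (1,5)='#' but target has '.' -> reject
  (0,5)=. (1,2)=# (1,4)=. (1,5)=. -> step gives (0,1)='#' but target has '.' -> reject
  (0,5)=. (1,2)=# (1,4)=. (1,5)=# -> step gives (0,1)='#' but target has '.' -> reject
  (0,5)=. (1,2)=# (1,4)=# (1,5)=. -> step gives (0,1)='#' but target has '.' -> reject
  (0,5)=. (1,2)=# (1,4)=# (1,5)=# -> step gives (0,1)='#' but target has '.' -> reject
  (0,5)=# (1,2)=. (1,4)=. (1,5)=. -> step gives (1,3)='.' but target has '#' -> reject
  (0,5)=# (1,2)=. (1,4)=. (1,5)=# -> step gives (1,3)='.' but target has '#' -> reject
  (0,5)=# (1,2)=. (1,4)=# (1,5)=. -> step gives (1,5)='#' but target has '.' -> reject
  (0,5)=# (1,2)=. (1,4)=# (1,5)=# -> step gives (0,4)='#' but target has '.' -> reject
  (0,5)=# (1,2)=# (1,4)=. (1,5)=. -> step gives (0,1)='#' but target has '.' -> reject
  (0,5)=# (1,2)=# (1,4)=. (1,5)=# -> step gives (0,1)='#' but target has '.' -> reject
  (0,5)=# (1,2)=# (1,4)=# (1,5)=. -> step gives (0,1)='#' but target has '.' -> reject
  (0,5)=# (1,2)=# (1,4)=# (1,5)=# -> step gives (0,1)='#' but target has '.' -> reject
Unique solution: (0,5)=dead, (1,2)=dead, (1,4)=live, (1,5)=dead.
Check: live-neighbor counts of every cell in the completed generation 0:
020211
122322
001131
001121
Applying B3/S23 to generation 0 with these counts gives:
......
...##.
....#.
......
which matches the target exactly.

Answer: #.#...
....#.
...#.#
......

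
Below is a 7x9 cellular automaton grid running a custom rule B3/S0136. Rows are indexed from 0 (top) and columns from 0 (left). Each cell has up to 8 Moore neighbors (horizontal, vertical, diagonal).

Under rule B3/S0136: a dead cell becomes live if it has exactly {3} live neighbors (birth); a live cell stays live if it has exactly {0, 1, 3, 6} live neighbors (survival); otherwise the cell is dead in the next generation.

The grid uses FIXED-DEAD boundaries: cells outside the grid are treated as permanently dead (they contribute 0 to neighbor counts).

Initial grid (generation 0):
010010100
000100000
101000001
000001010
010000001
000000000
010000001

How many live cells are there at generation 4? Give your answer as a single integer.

Answer: 15

Derivation:
Simulating step by step:
Generation 0 (given above): 13 live cells
Generation 1: 15 live cells
010010100
011000000
101000001
010001001
010000001
000000000
010000001
Generation 2: 17 live cells
001010100
101100000
001000001
111001010
010000001
000000000
010000001
Generation 3: 16 live cells
010010100
101000000
100000001
001001001
111000001
000000000
010000001
Generation 4: 15 live cells
000010100
001000000
100000001
100001010
110000001
101000000
010000001
Population at generation 4: 15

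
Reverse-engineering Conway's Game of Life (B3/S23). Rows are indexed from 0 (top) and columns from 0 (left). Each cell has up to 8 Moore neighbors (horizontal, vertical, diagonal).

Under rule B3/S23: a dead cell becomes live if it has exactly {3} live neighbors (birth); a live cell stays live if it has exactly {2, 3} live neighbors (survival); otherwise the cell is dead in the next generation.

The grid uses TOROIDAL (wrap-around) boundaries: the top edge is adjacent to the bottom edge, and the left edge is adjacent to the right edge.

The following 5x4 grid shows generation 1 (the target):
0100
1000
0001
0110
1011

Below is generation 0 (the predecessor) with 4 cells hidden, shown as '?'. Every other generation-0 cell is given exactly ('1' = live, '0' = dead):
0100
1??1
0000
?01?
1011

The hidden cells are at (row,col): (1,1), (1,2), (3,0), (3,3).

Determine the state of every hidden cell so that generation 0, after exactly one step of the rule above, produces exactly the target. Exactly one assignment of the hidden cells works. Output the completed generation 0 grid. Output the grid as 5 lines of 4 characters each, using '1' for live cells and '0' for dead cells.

Answer: 0100
1001
0000
0010
1011

Derivation:
Hidden generation-0 cells (in order): (1,1), (1,2), (3,0), (3,3).
A hidden cell only influences target cells in its own 3x3 neighborhood. Try each of the 2^4 = 16 assignments, step the completed generation 0 forward once under B3/S23, and compare with the target:
  (1,1)=0 (1,2)=0 (3,0)=0 (3,3)=0 -> step reproduces the target at every cell -> ACCEPT
  (1,1)=0 (1,2)=0 (3,0)=0 (3,3)=1 -> step gives (2,0)='1' but target has '0' -> reject
  (1,1)=0 (1,2)=0 (3,0)=1 (3,3)=0 -> step gives (2,0)='1' but target has '0' -> reject
  (1,1)=0 (1,2)=0 (3,0)=1 (3,3)=1 -> step gives (2,1)='1' but target has '0' -> reject
  (1,1)=0 (1,2)=1 (3,0)=0 (3,3)=0 -> step gives (0,1)='0' but target has '1' -> reject
  (1,1)=0 (1,2)=1 (3,0)=0 (3,3)=1 -> step gives (0,1)='0' but target has '1' -> reject
  (1,1)=0 (1,2)=1 (3,0)=1 (3,3)=0 -> step gives (0,1)='0' but target has '1' -> reject
  (1,1)=0 (1,2)=1 (3,0)=1 (3,3)=1 -> step gives (0,1)='0' but target has '1' -> reject
  (1,1)=1 (1,2)=0 (3,0)=0 (3,3)=0 -> step gives (0,1)='0' but target has '1' -> reject
  (1,1)=1 (1,2)=0 (3,0)=0 (3,3)=1 -> step gives (0,1)='0' but target has '1' -> reject
  (1,1)=1 (1,2)=0 (3,0)=1 (3,3)=0 -> step gives (0,1)='0' but target has '1' -> reject
  (1,1)=1 (1,2)=0 (3,0)=1 (3,3)=1 -> step gives (0,1)='0' but target has '1' -> reject
  (1,1)=1 (1,2)=1 (3,0)=0 (3,3)=0 -> step gives (0,1)='0' but target has '1' -> reject
  (1,1)=1 (1,2)=1 (3,0)=0 (3,3)=1 -> step gives (0,1)='0' but target has '1' -> reject
  (1,1)=1 (1,2)=1 (3,0)=1 (3,3)=0 -> step gives (0,1)='0' but target has '1' -> reject
  (1,1)=1 (1,2)=1 (3,0)=1 (3,3)=1 -> step gives (0,1)='0' but target has '1' -> reject
Unique solution: (1,1)=dead, (1,2)=dead, (3,0)=dead, (3,3)=dead.
Check: live-neighbor counts of every cell in the completed generation 0:
5345
2221
2223
2324
2433
Applying B3/S23 to generation 0 with these counts gives:
0100
1000
0001
0110
1011
which matches the target exactly.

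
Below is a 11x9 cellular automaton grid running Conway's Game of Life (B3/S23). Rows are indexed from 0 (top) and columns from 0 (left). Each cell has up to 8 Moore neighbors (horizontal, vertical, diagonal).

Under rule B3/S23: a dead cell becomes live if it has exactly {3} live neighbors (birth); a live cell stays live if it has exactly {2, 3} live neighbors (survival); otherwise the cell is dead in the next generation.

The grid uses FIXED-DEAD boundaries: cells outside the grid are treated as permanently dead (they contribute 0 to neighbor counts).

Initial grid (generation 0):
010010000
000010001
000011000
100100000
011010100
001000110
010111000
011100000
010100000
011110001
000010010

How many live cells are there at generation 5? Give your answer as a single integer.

Simulating step by step:
Generation 0 (given above): 31 live cells
Generation 1: 26 live cells
000000000
000110000
000111000
011100000
011001110
000000110
010011100
110000000
100000000
010010000
001010000
Generation 2: 23 live cells
000000000
000101000
000001000
010000000
010101010
011010000
110001110
110001000
100000000
010100000
000100000
Generation 3: 20 live cells
000000000
000010000
000010000
001010100
110110000
000110010
000011100
000001000
101000000
001000000
001000000
Generation 4: 15 live cells
000000000
000000000
000010000
011010000
010000000
001000100
000100100
000011100
010000000
001100000
000000000
Generation 5: 19 live cells
000000000
000000000
000100000
011100000
010100000
001000000
000110110
000011100
001111000
001000000
000000000
Population at generation 5: 19

Answer: 19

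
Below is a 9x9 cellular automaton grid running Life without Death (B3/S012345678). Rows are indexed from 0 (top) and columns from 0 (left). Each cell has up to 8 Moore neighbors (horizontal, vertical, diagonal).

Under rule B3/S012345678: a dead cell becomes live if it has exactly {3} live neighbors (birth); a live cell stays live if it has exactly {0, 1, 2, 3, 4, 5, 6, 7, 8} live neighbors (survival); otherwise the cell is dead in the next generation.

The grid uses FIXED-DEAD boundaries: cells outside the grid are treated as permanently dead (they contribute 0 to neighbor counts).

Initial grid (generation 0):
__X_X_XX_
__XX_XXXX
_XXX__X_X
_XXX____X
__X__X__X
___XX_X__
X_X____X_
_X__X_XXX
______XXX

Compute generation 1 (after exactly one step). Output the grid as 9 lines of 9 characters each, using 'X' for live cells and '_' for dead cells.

Simulating step by step:
Generation 0 (given above): 36 live cells
Generation 1: 50 live cells
(generation 1 grid is the final answer)

Answer: __X_X_XXX
__XX_XXXX
_XXX_XX_X
_XXXX___X
_XX__X_XX
_XXXXXXX_
XXX_X__XX
_X__XXXXX
_____XXXX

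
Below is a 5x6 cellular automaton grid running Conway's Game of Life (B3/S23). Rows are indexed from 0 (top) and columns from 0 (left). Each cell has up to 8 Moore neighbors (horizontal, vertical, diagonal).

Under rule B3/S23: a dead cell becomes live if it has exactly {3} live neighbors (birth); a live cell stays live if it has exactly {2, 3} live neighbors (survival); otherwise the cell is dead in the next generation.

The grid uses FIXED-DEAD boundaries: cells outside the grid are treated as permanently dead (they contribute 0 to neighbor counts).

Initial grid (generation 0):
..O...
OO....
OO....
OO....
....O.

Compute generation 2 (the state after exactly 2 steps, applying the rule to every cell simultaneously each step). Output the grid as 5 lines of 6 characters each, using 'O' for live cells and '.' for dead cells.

Answer: .O....
..O...
O.O...
.O....
......

Derivation:
Simulating step by step:
Generation 0 (given above): 8 live cells
Generation 1: 6 live cells
.O....
O.O...
..O...
OO....
......
Generation 2: 5 live cells
(generation 2 grid is the final answer)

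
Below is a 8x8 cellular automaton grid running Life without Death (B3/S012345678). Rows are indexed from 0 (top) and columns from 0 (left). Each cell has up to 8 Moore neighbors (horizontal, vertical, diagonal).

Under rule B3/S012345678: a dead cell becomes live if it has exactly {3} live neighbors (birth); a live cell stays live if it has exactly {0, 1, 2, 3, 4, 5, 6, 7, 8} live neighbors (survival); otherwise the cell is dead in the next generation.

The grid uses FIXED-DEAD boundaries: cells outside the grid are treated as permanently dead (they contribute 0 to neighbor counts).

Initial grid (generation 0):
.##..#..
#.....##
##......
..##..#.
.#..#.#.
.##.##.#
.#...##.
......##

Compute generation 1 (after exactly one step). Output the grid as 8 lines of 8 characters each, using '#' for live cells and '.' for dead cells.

Answer: .##..##.
#.#...##
###...##
#.##.##.
.#..#.##
######.#
.##.###.
.....###

Derivation:
Simulating step by step:
Generation 0 (given above): 24 live cells
Generation 1: 37 live cells
(generation 1 grid is the final answer)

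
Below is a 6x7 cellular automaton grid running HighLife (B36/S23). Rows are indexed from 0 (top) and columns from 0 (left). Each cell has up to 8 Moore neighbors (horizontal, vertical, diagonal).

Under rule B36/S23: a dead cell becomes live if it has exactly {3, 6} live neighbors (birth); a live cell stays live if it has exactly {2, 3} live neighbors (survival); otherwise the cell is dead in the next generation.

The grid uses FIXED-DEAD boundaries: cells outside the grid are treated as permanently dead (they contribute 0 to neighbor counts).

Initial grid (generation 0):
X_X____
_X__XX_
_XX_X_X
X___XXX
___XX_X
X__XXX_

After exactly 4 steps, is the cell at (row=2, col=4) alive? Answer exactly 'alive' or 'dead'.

Simulating step by step:
Generation 0 (given above): 20 live cells
Generation 1: 14 live cells
_X_____
X___XX_
XXX___X
_XX___X
______X
___X_X_
Generation 2: 14 live cells
_______
X_X__X_
X_XX__X
X_X__XX
__X__XX
_______
Generation 3: 13 live cells
_______
__XX___
XXXXX_X
__X_X__
_X___XX
_______
Generation 4: 7 live cells
_______
____X__
____XX_
X___X_X
_____X_
_______

Cell (2,4) at generation 4: 1 -> alive

Answer: alive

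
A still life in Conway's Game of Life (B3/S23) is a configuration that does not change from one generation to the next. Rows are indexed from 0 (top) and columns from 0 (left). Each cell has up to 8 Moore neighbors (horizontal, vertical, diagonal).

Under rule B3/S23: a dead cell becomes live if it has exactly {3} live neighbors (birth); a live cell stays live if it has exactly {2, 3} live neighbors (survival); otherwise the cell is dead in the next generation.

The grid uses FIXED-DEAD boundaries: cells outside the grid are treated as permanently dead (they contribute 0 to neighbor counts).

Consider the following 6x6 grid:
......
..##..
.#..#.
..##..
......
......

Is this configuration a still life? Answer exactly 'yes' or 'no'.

Answer: yes

Derivation:
Compute generation 1 and compare to generation 0 (given above):
Generation 1:
......
..##..
.#..#.
..##..
......
......
The grids are IDENTICAL -> still life.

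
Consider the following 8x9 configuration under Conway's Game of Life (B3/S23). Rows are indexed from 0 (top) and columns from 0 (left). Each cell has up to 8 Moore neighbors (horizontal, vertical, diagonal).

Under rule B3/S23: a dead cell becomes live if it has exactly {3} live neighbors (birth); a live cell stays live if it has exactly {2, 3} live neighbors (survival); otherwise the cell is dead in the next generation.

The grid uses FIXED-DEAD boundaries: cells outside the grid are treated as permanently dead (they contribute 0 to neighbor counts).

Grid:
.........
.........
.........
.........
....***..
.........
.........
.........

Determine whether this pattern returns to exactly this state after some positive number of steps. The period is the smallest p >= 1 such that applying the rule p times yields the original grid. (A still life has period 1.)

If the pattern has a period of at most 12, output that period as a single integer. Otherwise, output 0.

Answer: 2

Derivation:
Simulating and comparing each generation to the original:
Gen 0 (original, given above): 3 live cells
Gen 1: 3 live cells, differs from original
Gen 2: 3 live cells, MATCHES original -> period = 2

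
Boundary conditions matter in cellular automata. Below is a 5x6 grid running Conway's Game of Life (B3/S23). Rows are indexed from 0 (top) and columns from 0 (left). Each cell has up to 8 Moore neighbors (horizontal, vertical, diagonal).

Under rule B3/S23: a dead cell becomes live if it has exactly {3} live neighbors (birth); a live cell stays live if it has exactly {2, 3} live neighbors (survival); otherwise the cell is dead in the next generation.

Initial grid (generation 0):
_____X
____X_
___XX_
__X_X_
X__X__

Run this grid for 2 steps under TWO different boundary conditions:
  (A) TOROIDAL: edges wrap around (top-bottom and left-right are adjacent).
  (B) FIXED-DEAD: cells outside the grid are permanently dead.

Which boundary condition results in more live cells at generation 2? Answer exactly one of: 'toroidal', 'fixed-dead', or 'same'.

Answer: same

Derivation:
Under TOROIDAL boundary, generation 2:
X_____
X__X__
X_____
X_____
X_____
Population = 6

Under FIXED-DEAD boundary, generation 2:
____X_
___X_X
______
____XX
___X__
Population = 6

Comparison: toroidal=6, fixed-dead=6 -> same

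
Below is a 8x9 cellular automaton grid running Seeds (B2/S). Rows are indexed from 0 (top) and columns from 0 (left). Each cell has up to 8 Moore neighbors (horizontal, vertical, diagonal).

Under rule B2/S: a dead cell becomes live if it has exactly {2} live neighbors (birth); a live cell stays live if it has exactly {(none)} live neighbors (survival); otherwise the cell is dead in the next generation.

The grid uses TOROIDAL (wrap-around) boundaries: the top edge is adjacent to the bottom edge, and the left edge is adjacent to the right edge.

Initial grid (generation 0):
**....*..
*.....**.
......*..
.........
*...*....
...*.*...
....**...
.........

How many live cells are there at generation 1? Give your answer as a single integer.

Answer: 13

Derivation:
Simulating step by step:
Generation 0 (given above): 13 live cells
Generation 1: 13 live cells
.....*...
.........
.....*..*
.....*...
...*.*...
......*..
...*..*..
**..*.*..
Population at generation 1: 13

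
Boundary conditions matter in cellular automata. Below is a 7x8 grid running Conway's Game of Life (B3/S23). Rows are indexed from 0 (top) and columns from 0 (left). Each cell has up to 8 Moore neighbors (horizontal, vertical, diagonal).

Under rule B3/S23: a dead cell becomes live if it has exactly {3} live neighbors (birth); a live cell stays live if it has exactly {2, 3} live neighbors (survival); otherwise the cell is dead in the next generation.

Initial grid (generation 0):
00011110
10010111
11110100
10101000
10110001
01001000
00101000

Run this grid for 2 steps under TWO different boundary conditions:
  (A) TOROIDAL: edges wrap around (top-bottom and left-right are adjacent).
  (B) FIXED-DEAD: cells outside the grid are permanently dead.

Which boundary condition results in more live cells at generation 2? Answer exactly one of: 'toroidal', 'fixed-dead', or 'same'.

Answer: same

Derivation:
Under TOROIDAL boundary, generation 2:
01000000
00000000
00000000
00011100
10001101
10100001
00110000
Population = 13

Under FIXED-DEAD boundary, generation 2:
00000000
00000010
11000000
10011100
10001100
01101000
00000000
Population = 13

Comparison: toroidal=13, fixed-dead=13 -> same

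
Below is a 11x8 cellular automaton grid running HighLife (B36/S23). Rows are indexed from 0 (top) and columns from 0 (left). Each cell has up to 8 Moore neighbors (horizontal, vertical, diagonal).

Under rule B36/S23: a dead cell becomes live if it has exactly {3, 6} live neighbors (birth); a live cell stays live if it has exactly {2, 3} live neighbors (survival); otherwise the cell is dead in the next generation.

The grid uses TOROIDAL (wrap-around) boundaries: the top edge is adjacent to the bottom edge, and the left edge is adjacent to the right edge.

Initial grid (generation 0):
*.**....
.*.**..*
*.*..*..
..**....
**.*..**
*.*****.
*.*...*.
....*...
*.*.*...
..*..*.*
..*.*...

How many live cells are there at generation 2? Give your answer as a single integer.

Answer: 29

Derivation:
Simulating step by step:
Generation 0 (given above): 35 live cells
Generation 1: 24 live cells
*.......
....*..*
*.......
...**.*.
*.*...*.
.*..*...
..*...*.
.....*.*
.*..**..
..*.**..
..*.*...
Generation 2: 29 live cells
...*....
*......*
...***.*
.*.*.*..
.**.*..*
.***.*.*
.....**.
....**..
...*....
.**.....
.*..**..
Population at generation 2: 29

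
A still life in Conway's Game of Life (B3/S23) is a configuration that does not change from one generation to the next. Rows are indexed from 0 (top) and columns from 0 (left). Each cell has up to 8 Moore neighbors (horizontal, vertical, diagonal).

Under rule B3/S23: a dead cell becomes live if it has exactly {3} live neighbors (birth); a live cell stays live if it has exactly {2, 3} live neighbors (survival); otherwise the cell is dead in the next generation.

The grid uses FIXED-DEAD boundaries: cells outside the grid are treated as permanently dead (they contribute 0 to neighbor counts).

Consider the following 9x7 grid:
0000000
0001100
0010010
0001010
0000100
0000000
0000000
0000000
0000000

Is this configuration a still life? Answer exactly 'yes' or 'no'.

Answer: yes

Derivation:
Compute generation 1 and compare to generation 0 (given above):
Generation 1:
0000000
0001100
0010010
0001010
0000100
0000000
0000000
0000000
0000000
The grids are IDENTICAL -> still life.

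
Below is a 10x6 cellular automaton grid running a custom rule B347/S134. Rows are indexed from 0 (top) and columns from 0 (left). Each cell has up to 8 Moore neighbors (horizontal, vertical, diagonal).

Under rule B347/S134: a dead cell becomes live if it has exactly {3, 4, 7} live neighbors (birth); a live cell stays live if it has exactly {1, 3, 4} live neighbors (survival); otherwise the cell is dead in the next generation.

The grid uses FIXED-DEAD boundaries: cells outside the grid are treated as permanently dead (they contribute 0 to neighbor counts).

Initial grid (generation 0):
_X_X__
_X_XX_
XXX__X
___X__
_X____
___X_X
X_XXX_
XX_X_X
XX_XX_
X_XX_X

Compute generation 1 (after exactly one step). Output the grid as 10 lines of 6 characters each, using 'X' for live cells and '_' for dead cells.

Answer: _XX_X_
XX_XX_
_XXXXX
XXXX__
__X_X_
_XXXXX
_XXX_X
X_____
X__X_X
_XXXXX

Derivation:
Simulating step by step:
Generation 0 (given above): 29 live cells
Generation 1: 36 live cells
(generation 1 grid is the final answer)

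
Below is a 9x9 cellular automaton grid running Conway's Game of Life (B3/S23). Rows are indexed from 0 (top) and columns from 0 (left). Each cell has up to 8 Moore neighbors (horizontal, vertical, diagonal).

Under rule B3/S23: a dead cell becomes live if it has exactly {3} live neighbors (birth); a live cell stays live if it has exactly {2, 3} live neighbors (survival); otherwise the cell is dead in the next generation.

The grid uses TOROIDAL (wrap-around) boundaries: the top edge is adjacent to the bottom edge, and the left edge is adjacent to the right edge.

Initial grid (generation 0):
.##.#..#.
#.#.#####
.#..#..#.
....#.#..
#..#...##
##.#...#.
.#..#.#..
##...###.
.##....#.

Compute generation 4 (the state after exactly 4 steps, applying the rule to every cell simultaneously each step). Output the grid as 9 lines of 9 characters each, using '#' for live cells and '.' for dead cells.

Simulating step by step:
Generation 0 (given above): 35 live cells
Generation 1: 32 live cells
....#....
#.#.#....
##..#....
#..####..
#####.##.
.#.##.##.
....#....
#....#.##
...#.#.#.
Generation 2: 24 live cells
....##...
#...##...
#.#.....#
......##.
#........
##....###
#..##....
.....#.##
.....#.#.
Generation 3: 28 live cells
.........
##.###..#
##...####
##.....#.
##.......
.#.....#.
.#..##...
.....#.##
.....#.##
Generation 4: 24 live cells
(generation 4 grid is the final answer)

Answer: .....###.
.##.##...
.....#...
..#....#.
..#......
.##......
#...##.##
#....#.##
.......##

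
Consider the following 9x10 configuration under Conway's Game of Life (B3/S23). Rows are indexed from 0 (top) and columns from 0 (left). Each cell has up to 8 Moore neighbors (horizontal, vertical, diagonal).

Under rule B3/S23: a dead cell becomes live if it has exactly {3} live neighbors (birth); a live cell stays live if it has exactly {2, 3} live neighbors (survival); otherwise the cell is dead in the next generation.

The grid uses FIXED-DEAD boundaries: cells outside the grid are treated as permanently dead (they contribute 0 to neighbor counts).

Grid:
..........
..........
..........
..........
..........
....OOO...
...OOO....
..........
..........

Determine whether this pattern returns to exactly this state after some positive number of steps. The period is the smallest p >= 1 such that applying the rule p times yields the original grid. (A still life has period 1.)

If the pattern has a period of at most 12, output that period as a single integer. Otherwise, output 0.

Answer: 2

Derivation:
Simulating and comparing each generation to the original:
Gen 0 (original, given above): 6 live cells
Gen 1: 6 live cells, differs from original
Gen 2: 6 live cells, MATCHES original -> period = 2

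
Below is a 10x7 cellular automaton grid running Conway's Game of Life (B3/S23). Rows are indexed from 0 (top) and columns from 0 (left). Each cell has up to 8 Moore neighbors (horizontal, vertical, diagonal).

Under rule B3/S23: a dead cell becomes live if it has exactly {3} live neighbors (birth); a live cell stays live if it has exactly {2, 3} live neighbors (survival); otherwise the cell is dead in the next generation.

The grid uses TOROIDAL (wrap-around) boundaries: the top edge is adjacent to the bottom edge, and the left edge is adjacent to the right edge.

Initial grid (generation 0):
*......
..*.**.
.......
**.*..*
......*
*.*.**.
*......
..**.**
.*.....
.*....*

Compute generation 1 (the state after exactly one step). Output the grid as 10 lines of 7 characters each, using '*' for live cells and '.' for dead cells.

Simulating step by step:
Generation 0 (given above): 21 live cells
Generation 1: 29 live cells
(generation 1 grid is the final answer)

Answer: **...**
.......
*******
*.....*
..***..
**...*.
*.*....
***...*
.*...**
.*.....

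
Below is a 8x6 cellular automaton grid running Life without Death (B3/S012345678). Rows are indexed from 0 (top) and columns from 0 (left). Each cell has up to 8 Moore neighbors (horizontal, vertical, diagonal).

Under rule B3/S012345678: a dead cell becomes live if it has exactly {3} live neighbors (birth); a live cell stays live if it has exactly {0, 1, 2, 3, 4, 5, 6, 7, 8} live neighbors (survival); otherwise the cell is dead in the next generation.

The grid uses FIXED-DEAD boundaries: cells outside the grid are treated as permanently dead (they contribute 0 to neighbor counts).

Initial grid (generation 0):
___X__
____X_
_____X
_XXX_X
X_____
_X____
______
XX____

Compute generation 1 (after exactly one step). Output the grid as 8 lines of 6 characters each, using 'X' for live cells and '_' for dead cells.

Answer: ___X__
____X_
__XX_X
_XXXXX
X_____
_X____
XX____
XX____

Derivation:
Simulating step by step:
Generation 0 (given above): 11 live cells
Generation 1: 16 live cells
(generation 1 grid is the final answer)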